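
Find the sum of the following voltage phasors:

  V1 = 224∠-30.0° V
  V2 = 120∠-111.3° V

Step 1 — Convert each phasor to rectangular form:
  V1 = 224·(cos(-30.0°) + j·sin(-30.0°)) = 194 - j112 V
  V2 = 120·(cos(-111.3°) + j·sin(-111.3°)) = -43.59 - j111.8 V
Step 2 — Sum components: V_total = 150.4 - j223.8 V.
Step 3 — Convert to polar: |V_total| = 269.6 V, ∠V_total = -56.1°.

V_total = 269.6∠-56.1° V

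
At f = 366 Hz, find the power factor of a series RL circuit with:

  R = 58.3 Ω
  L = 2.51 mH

Step 1 — Angular frequency: ω = 2π·f = 2π·366 = 2300 rad/s.
Step 2 — Component impedances:
  R: Z = R = 58.3 Ω
  L: Z = jωL = j·2300·0.00251 = 0 + j5.772 Ω
Step 3 — Series combination: Z_total = R + L = 58.3 + j5.772 Ω = 58.59∠5.7° Ω.
Step 4 — Power factor: PF = cos(φ) = Re(Z)/|Z| = 58.3/58.59 = 0.9951.
Step 5 — Type: Im(Z) = 5.772 ⇒ lagging (phase φ = 5.7°).

PF = 0.9951 (lagging, φ = 5.7°)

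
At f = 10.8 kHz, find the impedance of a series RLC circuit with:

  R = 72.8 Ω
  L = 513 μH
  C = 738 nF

Step 1 — Angular frequency: ω = 2π·f = 2π·1.08e+04 = 6.786e+04 rad/s.
Step 2 — Component impedances:
  R: Z = R = 72.8 Ω
  L: Z = jωL = j·6.786e+04·0.000513 = 0 + j34.81 Ω
  C: Z = 1/(jωC) = -j/(ω·C) = 0 - j19.97 Ω
Step 3 — Series combination: Z_total = R + L + C = 72.8 + j14.84 Ω = 74.3∠11.5° Ω.

Z = 72.8 + j14.84 Ω = 74.3∠11.5° Ω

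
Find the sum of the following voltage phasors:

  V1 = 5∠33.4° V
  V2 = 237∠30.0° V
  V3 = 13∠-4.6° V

Step 1 — Convert each phasor to rectangular form:
  V1 = 5·(cos(33.4°) + j·sin(33.4°)) = 4.174 + j2.752 V
  V2 = 237·(cos(30.0°) + j·sin(30.0°)) = 205.2 + j118.5 V
  V3 = 13·(cos(-4.6°) + j·sin(-4.6°)) = 12.96 - j1.043 V
Step 2 — Sum components: V_total = 222.4 + j120.2 V.
Step 3 — Convert to polar: |V_total| = 252.8 V, ∠V_total = 28.4°.

V_total = 252.8∠28.4° V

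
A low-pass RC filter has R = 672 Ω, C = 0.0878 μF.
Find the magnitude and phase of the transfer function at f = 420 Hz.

Step 1 — Angular frequency: ω = 2π·420 = 2639 rad/s.
Step 2 — Transfer function: H(jω) = 1/(1 + jωRC).
Step 3 — Denominator: 1 + jωRC = 1 + j·2639·672·8.78e-08 = 1 + j0.1557.
Step 4 — H = 0.9763 - j0.152.
Step 5 — Magnitude: |H| = 0.9881 (-0.1 dB); phase: φ = -8.8°.

|H| = 0.9881 (-0.1 dB), φ = -8.8°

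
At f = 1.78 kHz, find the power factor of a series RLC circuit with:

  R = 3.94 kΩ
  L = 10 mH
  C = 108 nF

Step 1 — Angular frequency: ω = 2π·f = 2π·1780 = 1.118e+04 rad/s.
Step 2 — Component impedances:
  R: Z = R = 3940 Ω
  L: Z = jωL = j·1.118e+04·0.01 = 0 + j111.8 Ω
  C: Z = 1/(jωC) = -j/(ω·C) = 0 - j827.9 Ω
Step 3 — Series combination: Z_total = R + L + C = 3940 - j716.1 Ω = 4005∠-10.3° Ω.
Step 4 — Power factor: PF = cos(φ) = Re(Z)/|Z| = 3940/4004.5 = 0.9839.
Step 5 — Type: Im(Z) = -716.1 ⇒ leading (phase φ = -10.3°).

PF = 0.9839 (leading, φ = -10.3°)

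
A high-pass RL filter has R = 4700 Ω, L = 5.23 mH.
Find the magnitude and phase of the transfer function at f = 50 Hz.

Step 1 — Angular frequency: ω = 2π·50 = 314.2 rad/s.
Step 2 — Transfer function: H(jω) = jωL/(R + jωL).
Step 3 — Numerator jωL = j·1.643; denominator R + jωL = 4700 + j1.643.
Step 4 — H = 1.222e-07 + j0.0003496.
Step 5 — Magnitude: |H| = 0.0003496 (-69.1 dB); phase: φ = 90.0°.

|H| = 0.0003496 (-69.1 dB), φ = 90.0°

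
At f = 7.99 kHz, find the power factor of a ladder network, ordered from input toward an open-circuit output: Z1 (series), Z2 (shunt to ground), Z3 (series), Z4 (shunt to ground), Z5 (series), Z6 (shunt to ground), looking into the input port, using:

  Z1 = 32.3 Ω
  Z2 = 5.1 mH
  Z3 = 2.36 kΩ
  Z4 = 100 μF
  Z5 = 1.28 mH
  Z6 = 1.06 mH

Step 1 — Angular frequency: ω = 2π·f = 2π·7990 = 5.02e+04 rad/s.
Step 2 — Component impedances:
  Z1: Z = R = 32.3 Ω
  Z2: Z = jωL = j·5.02e+04·0.0051 = 0 + j256 Ω
  Z3: Z = R = 2360 Ω
  Z4: Z = 1/(jωC) = -j/(ω·C) = 0 - j0.1992 Ω
  Z5: Z = jωL = j·5.02e+04·0.00128 = 0 + j64.26 Ω
  Z6: Z = jωL = j·5.02e+04·0.00106 = 0 + j53.21 Ω
Step 3 — Ladder network (open output): work backward from the far end, alternating series and parallel combinations. Z_in = 59.75 + j253.1 Ω = 260∠76.7° Ω.
Step 4 — Power factor: PF = cos(φ) = Re(Z)/|Z| = 59.75/260 = 0.2298.
Step 5 — Type: Im(Z) = 253.1 ⇒ lagging (phase φ = 76.7°).

PF = 0.2298 (lagging, φ = 76.7°)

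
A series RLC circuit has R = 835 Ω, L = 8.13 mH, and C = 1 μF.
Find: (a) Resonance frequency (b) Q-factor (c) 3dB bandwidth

Step 1 — Resonance: ω₀ = 1/√(LC) = 1/√(0.00813·1e-06) = 1.109e+04 rad/s.
Step 2 — f₀ = ω₀/(2π) = 1765 Hz.
Step 3 — Series Q: Q = ω₀L/R = 1.109e+04·0.00813/835 = 0.108.
Step 4 — Bandwidth: Δω = ω₀/Q = 1.027e+05 rad/s; BW = Δω/(2π) = 1.635e+04 Hz.

(a) f₀ = 1765 Hz  (b) Q = 0.108  (c) BW = 1.635e+04 Hz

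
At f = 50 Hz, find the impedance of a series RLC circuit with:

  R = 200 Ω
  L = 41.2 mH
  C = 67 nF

Step 1 — Angular frequency: ω = 2π·f = 2π·50 = 314.2 rad/s.
Step 2 — Component impedances:
  R: Z = R = 200 Ω
  L: Z = jωL = j·314.2·0.0412 = 0 + j12.94 Ω
  C: Z = 1/(jωC) = -j/(ω·C) = 0 - j4.751e+04 Ω
Step 3 — Series combination: Z_total = R + L + C = 200 - j4.75e+04 Ω = 4.75e+04∠-89.8° Ω.

Z = 200 - j4.75e+04 Ω = 4.75e+04∠-89.8° Ω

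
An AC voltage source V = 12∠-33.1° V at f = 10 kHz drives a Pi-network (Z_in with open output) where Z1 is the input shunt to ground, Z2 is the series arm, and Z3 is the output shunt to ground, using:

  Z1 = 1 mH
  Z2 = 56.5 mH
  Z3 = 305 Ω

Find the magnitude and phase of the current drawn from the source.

Step 1 — Angular frequency: ω = 2π·f = 2π·1e+04 = 6.283e+04 rad/s.
Step 2 — Component impedances:
  Z1: Z = jωL = j·6.283e+04·0.001 = 0 + j62.83 Ω
  Z2: Z = jωL = j·6.283e+04·0.0565 = 0 + j3550 Ω
  Z3: Z = R = 305 Ω
Step 3 — With open output, the series arm Z2 and the output shunt Z3 appear in series to ground: Z2 + Z3 = 305 + j3550 Ω.
Step 4 — Parallel with input shunt Z1: Z_in = Z1 || (Z2 + Z3) = 0.0916 + j61.75 Ω = 61.75∠89.9° Ω.
Step 5 — Source phasor: V = 12∠-33.1° V = 10.05 - j6.553 V.
Step 6 — Ohm's law: I = V / Z_total = (10.05 - j6.553) / (0.0916 + j61.75) = -0.1059 - j0.163 A.
Step 7 — Convert to polar: |I| = 0.1943 A, ∠I = -123.0°.

I = 0.1943∠-123.0° A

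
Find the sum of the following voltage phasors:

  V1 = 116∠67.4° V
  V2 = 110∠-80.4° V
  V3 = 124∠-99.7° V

Step 1 — Convert each phasor to rectangular form:
  V1 = 116·(cos(67.4°) + j·sin(67.4°)) = 44.58 + j107.1 V
  V2 = 110·(cos(-80.4°) + j·sin(-80.4°)) = 18.34 - j108.5 V
  V3 = 124·(cos(-99.7°) + j·sin(-99.7°)) = -20.89 - j122.2 V
Step 2 — Sum components: V_total = 42.03 - j123.6 V.
Step 3 — Convert to polar: |V_total| = 130.5 V, ∠V_total = -71.2°.

V_total = 130.5∠-71.2° V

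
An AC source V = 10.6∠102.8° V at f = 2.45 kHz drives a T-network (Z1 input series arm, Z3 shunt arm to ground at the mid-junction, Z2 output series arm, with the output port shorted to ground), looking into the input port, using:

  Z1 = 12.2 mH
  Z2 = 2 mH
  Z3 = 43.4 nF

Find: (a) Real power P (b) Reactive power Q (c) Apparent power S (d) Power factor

Step 1 — Angular frequency: ω = 2π·f = 2π·2450 = 1.539e+04 rad/s.
Step 2 — Component impedances:
  Z1: Z = jωL = j·1.539e+04·0.0122 = 0 + j187.8 Ω
  Z2: Z = jωL = j·1.539e+04·0.002 = 0 + j30.79 Ω
  Z3: Z = 1/(jωC) = -j/(ω·C) = 0 - j1497 Ω
Step 3 — With the output port shorted to ground, the output series arm Z2 runs from the junction to ground; the shunt arm Z3 also runs from the junction to ground. They appear in parallel: Z3 || Z2 = 0 + j31.43 Ω.
Step 4 — Series with input arm Z1: Z_in = Z1 + (Z3 || Z2) = 0 + j219.2 Ω = 219.2∠90.0° Ω.
Step 5 — Source phasor: V = 10.6∠102.8° V = -2.348 + j10.34 V.
Step 6 — Current: I = V / Z = 0.04715 + j0.01071 A = 0.04835∠12.8° A.
Step 7 — Complex power: S = V·I* = 0 + j0.5125 VA.
Step 8 — Real power: P = Re(S) = 0 W.
Step 9 — Reactive power: Q = Im(S) = 0.5125 VAR.
Step 10 — Apparent power: |S| = 0.5125 VA.
Step 11 — Power factor: PF = P/|S| = 0 (lagging).

(a) P = 0 W  (b) Q = 0.5125 VAR  (c) S = 0.5125 VA  (d) PF = 0 (lagging)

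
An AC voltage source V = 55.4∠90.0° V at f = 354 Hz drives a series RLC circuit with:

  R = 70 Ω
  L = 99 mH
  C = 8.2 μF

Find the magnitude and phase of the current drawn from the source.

Step 1 — Angular frequency: ω = 2π·f = 2π·354 = 2224 rad/s.
Step 2 — Component impedances:
  R: Z = R = 70 Ω
  L: Z = jωL = j·2224·0.099 = 0 + j220.2 Ω
  C: Z = 1/(jωC) = -j/(ω·C) = 0 - j54.83 Ω
Step 3 — Series combination: Z_total = R + L + C = 70 + j165.4 Ω = 179.6∠67.1° Ω.
Step 4 — Source phasor: V = 55.4∠90.0° V = 0 + j55.4 V.
Step 5 — Ohm's law: I = V / Z_total = (0 + j55.4) / (70 + j165.4) = 0.2841 + j0.1203 A.
Step 6 — Convert to polar: |I| = 0.3085 A, ∠I = 22.9°.

I = 0.3085∠22.9° A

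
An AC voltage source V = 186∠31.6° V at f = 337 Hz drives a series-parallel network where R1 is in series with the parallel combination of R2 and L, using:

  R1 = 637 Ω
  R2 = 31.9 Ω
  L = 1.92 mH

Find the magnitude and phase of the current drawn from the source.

Step 1 — Angular frequency: ω = 2π·f = 2π·337 = 2117 rad/s.
Step 2 — Component impedances:
  R1: Z = R = 637 Ω
  R2: Z = R = 31.9 Ω
  L: Z = jωL = j·2117·0.00192 = 0 + j4.065 Ω
Step 3 — Parallel branch: R2 || L = 1/(1/R2 + 1/L) = 0.5098 + j4 Ω.
Step 4 — Series with R1: Z_total = R1 + (R2 || L) = 637.5 + j4 Ω = 637.5∠0.4° Ω.
Step 5 — Source phasor: V = 186∠31.6° V = 158.4 + j97.46 V.
Step 6 — Ohm's law: I = V / Z_total = (158.4 + j97.46) / (637.5 + j4) = 0.2494 + j0.1513 A.
Step 7 — Convert to polar: |I| = 0.2918 A, ∠I = 31.2°.

I = 0.2918∠31.2° A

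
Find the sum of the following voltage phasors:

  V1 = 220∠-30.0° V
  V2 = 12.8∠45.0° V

Step 1 — Convert each phasor to rectangular form:
  V1 = 220·(cos(-30.0°) + j·sin(-30.0°)) = 190.5 - j110 V
  V2 = 12.8·(cos(45.0°) + j·sin(45.0°)) = 9.051 + j9.051 V
Step 2 — Sum components: V_total = 199.6 - j100.9 V.
Step 3 — Convert to polar: |V_total| = 223.7 V, ∠V_total = -26.8°.

V_total = 223.7∠-26.8° V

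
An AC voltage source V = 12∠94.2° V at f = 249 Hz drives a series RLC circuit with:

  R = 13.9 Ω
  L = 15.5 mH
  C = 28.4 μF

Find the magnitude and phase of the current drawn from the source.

Step 1 — Angular frequency: ω = 2π·f = 2π·249 = 1565 rad/s.
Step 2 — Component impedances:
  R: Z = R = 13.9 Ω
  L: Z = jωL = j·1565·0.0155 = 0 + j24.25 Ω
  C: Z = 1/(jωC) = -j/(ω·C) = 0 - j22.51 Ω
Step 3 — Series combination: Z_total = R + L + C = 13.9 + j1.744 Ω = 14.01∠7.2° Ω.
Step 4 — Source phasor: V = 12∠94.2° V = -0.8789 + j11.97 V.
Step 5 — Ohm's law: I = V / Z_total = (-0.8789 + j11.97) / (13.9 + j1.744) = 0.04409 + j0.8555 A.
Step 6 — Convert to polar: |I| = 0.8566 A, ∠I = 87.0°.

I = 0.8566∠87.0° A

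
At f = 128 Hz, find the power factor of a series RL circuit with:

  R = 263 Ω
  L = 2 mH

Step 1 — Angular frequency: ω = 2π·f = 2π·128 = 804.2 rad/s.
Step 2 — Component impedances:
  R: Z = R = 263 Ω
  L: Z = jωL = j·804.2·0.002 = 0 + j1.608 Ω
Step 3 — Series combination: Z_total = R + L = 263 + j1.608 Ω = 263∠0.4° Ω.
Step 4 — Power factor: PF = cos(φ) = Re(Z)/|Z| = 263/263 = 1.
Step 5 — Type: Im(Z) = 1.608 ⇒ lagging (phase φ = 0.4°).

PF = 1 (lagging, φ = 0.4°)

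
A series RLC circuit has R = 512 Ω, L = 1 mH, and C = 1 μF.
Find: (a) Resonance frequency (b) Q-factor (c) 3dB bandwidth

Step 1 — Resonance: ω₀ = 1/√(LC) = 1/√(0.001·1e-06) = 3.162e+04 rad/s.
Step 2 — f₀ = ω₀/(2π) = 5033 Hz.
Step 3 — Series Q: Q = ω₀L/R = 3.162e+04·0.001/512 = 0.06176.
Step 4 — Bandwidth: Δω = ω₀/Q = 5.12e+05 rad/s; BW = Δω/(2π) = 8.149e+04 Hz.

(a) f₀ = 5033 Hz  (b) Q = 0.06176  (c) BW = 8.149e+04 Hz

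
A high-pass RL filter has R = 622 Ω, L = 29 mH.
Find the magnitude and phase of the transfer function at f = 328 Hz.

Step 1 — Angular frequency: ω = 2π·328 = 2061 rad/s.
Step 2 — Transfer function: H(jω) = jωL/(R + jωL).
Step 3 — Numerator jωL = j·59.77; denominator R + jωL = 622 + j59.77.
Step 4 — H = 0.009148 + j0.09521.
Step 5 — Magnitude: |H| = 0.09565 (-20.4 dB); phase: φ = 84.5°.

|H| = 0.09565 (-20.4 dB), φ = 84.5°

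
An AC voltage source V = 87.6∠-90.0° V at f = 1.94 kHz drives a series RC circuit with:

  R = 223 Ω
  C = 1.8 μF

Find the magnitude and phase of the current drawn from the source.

Step 1 — Angular frequency: ω = 2π·f = 2π·1940 = 1.219e+04 rad/s.
Step 2 — Component impedances:
  R: Z = R = 223 Ω
  C: Z = 1/(jωC) = -j/(ω·C) = 0 - j45.58 Ω
Step 3 — Series combination: Z_total = R + C = 223 - j45.58 Ω = 227.6∠-11.6° Ω.
Step 4 — Source phasor: V = 87.6∠-90.0° V = 0 - j87.6 V.
Step 5 — Ohm's law: I = V / Z_total = (0 - j87.6) / (223 - j45.58) = 0.07707 - j0.3771 A.
Step 6 — Convert to polar: |I| = 0.3849 A, ∠I = -78.4°.

I = 0.3849∠-78.4° A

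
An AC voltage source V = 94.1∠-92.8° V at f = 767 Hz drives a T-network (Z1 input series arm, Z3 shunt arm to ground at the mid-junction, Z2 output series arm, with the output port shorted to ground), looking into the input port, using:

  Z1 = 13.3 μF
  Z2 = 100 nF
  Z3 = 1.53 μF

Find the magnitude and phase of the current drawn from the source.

Step 1 — Angular frequency: ω = 2π·f = 2π·767 = 4819 rad/s.
Step 2 — Component impedances:
  Z1: Z = 1/(jωC) = -j/(ω·C) = 0 - j15.6 Ω
  Z2: Z = 1/(jωC) = -j/(ω·C) = 0 - j2075 Ω
  Z3: Z = 1/(jωC) = -j/(ω·C) = 0 - j135.6 Ω
Step 3 — With the output port shorted to ground, the output series arm Z2 runs from the junction to ground; the shunt arm Z3 also runs from the junction to ground. They appear in parallel: Z3 || Z2 = 0 - j127.3 Ω.
Step 4 — Series with input arm Z1: Z_in = Z1 + (Z3 || Z2) = 0 - j142.9 Ω = 142.9∠-90.0° Ω.
Step 5 — Source phasor: V = 94.1∠-92.8° V = -4.597 - j93.99 V.
Step 6 — Ohm's law: I = V / Z_total = (-4.597 - j93.99) / (0 - j142.9) = 0.6577 - j0.03217 A.
Step 7 — Convert to polar: |I| = 0.6585 A, ∠I = -2.8°.

I = 0.6585∠-2.8° A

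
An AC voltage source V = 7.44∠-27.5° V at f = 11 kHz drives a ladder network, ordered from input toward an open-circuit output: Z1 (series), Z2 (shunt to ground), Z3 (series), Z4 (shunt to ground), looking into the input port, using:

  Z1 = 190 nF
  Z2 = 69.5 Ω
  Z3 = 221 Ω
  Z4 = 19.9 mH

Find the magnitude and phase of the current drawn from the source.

Step 1 — Angular frequency: ω = 2π·f = 2π·1.1e+04 = 6.912e+04 rad/s.
Step 2 — Component impedances:
  Z1: Z = 1/(jωC) = -j/(ω·C) = 0 - j76.15 Ω
  Z2: Z = R = 69.5 Ω
  Z3: Z = R = 221 Ω
  Z4: Z = jωL = j·6.912e+04·0.0199 = 0 + j1375 Ω
Step 3 — Ladder network (open output): work backward from the far end, alternating series and parallel combinations. Z_in = 68.79 - j72.79 Ω = 100.2∠-46.6° Ω.
Step 4 — Source phasor: V = 7.44∠-27.5° V = 6.599 - j3.435 V.
Step 5 — Ohm's law: I = V / Z_total = (6.599 - j3.435) / (68.79 - j72.79) = 0.07019 + j0.02433 A.
Step 6 — Convert to polar: |I| = 0.07429 A, ∠I = 19.1°.

I = 0.07429∠19.1° A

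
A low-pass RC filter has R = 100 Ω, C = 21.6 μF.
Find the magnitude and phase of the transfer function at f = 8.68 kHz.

Step 1 — Angular frequency: ω = 2π·8680 = 5.454e+04 rad/s.
Step 2 — Transfer function: H(jω) = 1/(1 + jωRC).
Step 3 — Denominator: 1 + jωRC = 1 + j·5.454e+04·100·2.16e-05 = 1 + j117.8.
Step 4 — H = 7.205e-05 - j0.008488.
Step 5 — Magnitude: |H| = 0.008489 (-41.4 dB); phase: φ = -89.5°.

|H| = 0.008489 (-41.4 dB), φ = -89.5°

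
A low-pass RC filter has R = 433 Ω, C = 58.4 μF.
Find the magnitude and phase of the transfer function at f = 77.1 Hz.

Step 1 — Angular frequency: ω = 2π·77.1 = 484.4 rad/s.
Step 2 — Transfer function: H(jω) = 1/(1 + jωRC).
Step 3 — Denominator: 1 + jωRC = 1 + j·484.4·433·5.84e-05 = 1 + j12.25.
Step 4 — H = 0.00662 - j0.08109.
Step 5 — Magnitude: |H| = 0.08136 (-21.8 dB); phase: φ = -85.3°.

|H| = 0.08136 (-21.8 dB), φ = -85.3°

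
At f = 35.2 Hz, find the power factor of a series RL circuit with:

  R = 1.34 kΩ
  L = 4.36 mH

Step 1 — Angular frequency: ω = 2π·f = 2π·35.2 = 221.2 rad/s.
Step 2 — Component impedances:
  R: Z = R = 1340 Ω
  L: Z = jωL = j·221.2·0.00436 = 0 + j0.9643 Ω
Step 3 — Series combination: Z_total = R + L = 1340 + j0.9643 Ω = 1340∠0.0° Ω.
Step 4 — Power factor: PF = cos(φ) = Re(Z)/|Z| = 1340/1340 = 1.
Step 5 — Type: Im(Z) = 0.9643 ⇒ lagging (phase φ = 0.0°).

PF = 1 (lagging, φ = 0.0°)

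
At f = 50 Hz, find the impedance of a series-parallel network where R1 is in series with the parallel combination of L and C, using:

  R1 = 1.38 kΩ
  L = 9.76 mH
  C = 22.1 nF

Step 1 — Angular frequency: ω = 2π·f = 2π·50 = 314.2 rad/s.
Step 2 — Component impedances:
  R1: Z = R = 1380 Ω
  L: Z = jωL = j·314.2·0.00976 = 0 + j3.066 Ω
  C: Z = 1/(jωC) = -j/(ω·C) = 0 - j1.44e+05 Ω
Step 3 — Parallel branch: L || C = 1/(1/L + 1/C) = 0 + j3.066 Ω.
Step 4 — Series with R1: Z_total = R1 + (L || C) = 1380 + j3.066 Ω = 1380∠0.1° Ω.

Z = 1380 + j3.066 Ω = 1380∠0.1° Ω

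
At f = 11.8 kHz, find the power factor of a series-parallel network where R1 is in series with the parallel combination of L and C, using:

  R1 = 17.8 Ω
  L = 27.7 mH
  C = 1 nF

Step 1 — Angular frequency: ω = 2π·f = 2π·1.18e+04 = 7.414e+04 rad/s.
Step 2 — Component impedances:
  R1: Z = R = 17.8 Ω
  L: Z = jωL = j·7.414e+04·0.0277 = 0 + j2054 Ω
  C: Z = 1/(jωC) = -j/(ω·C) = 0 - j1.349e+04 Ω
Step 3 — Parallel branch: L || C = 1/(1/L + 1/C) = 0 + j2423 Ω.
Step 4 — Series with R1: Z_total = R1 + (L || C) = 17.8 + j2423 Ω = 2423∠89.6° Ω.
Step 5 — Power factor: PF = cos(φ) = Re(Z)/|Z| = 17.8/2422.7 = 0.007347.
Step 6 — Type: Im(Z) = 2423 ⇒ lagging (phase φ = 89.6°).

PF = 0.007347 (lagging, φ = 89.6°)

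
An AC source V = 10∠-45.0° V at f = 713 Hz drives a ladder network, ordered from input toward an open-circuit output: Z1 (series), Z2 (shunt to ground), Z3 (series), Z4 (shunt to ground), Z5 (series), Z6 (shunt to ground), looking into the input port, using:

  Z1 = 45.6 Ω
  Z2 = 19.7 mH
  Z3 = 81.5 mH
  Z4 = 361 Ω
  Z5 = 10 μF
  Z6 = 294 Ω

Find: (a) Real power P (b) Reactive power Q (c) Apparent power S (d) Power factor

Step 1 — Angular frequency: ω = 2π·f = 2π·713 = 4480 rad/s.
Step 2 — Component impedances:
  Z1: Z = R = 45.6 Ω
  Z2: Z = jωL = j·4480·0.0197 = 0 + j88.25 Ω
  Z3: Z = jωL = j·4480·0.0815 = 0 + j365.1 Ω
  Z4: Z = R = 361 Ω
  Z5: Z = 1/(jωC) = -j/(ω·C) = 0 - j22.32 Ω
  Z6: Z = R = 294 Ω
Step 3 — Ladder network (open output): work backward from the far end, alternating series and parallel combinations. Z_in = 51.2 + j72.85 Ω = 89.04∠54.9° Ω.
Step 4 — Source phasor: V = 10∠-45.0° V = 7.071 - j7.071 V.
Step 5 — Current: I = V / Z = -0.01931 - j0.1106 A = 0.1123∠-99.9° A.
Step 6 — Complex power: S = V·I* = 0.6458 + j0.9189 VA.
Step 7 — Real power: P = Re(S) = 0.6458 W.
Step 8 — Reactive power: Q = Im(S) = 0.9189 VAR.
Step 9 — Apparent power: |S| = 1.123 VA.
Step 10 — Power factor: PF = P/|S| = 0.575 (lagging).

(a) P = 0.6458 W  (b) Q = 0.9189 VAR  (c) S = 1.123 VA  (d) PF = 0.575 (lagging)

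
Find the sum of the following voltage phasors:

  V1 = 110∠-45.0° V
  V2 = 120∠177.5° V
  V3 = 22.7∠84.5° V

Step 1 — Convert each phasor to rectangular form:
  V1 = 110·(cos(-45.0°) + j·sin(-45.0°)) = 77.78 - j77.78 V
  V2 = 120·(cos(177.5°) + j·sin(177.5°)) = -119.9 + j5.234 V
  V3 = 22.7·(cos(84.5°) + j·sin(84.5°)) = 2.176 + j22.6 V
Step 2 — Sum components: V_total = -39.93 - j49.95 V.
Step 3 — Convert to polar: |V_total| = 63.95 V, ∠V_total = -128.6°.

V_total = 63.95∠-128.6° V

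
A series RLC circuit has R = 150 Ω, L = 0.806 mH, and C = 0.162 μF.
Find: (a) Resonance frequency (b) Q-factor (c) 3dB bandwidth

Step 1 — Resonance: ω₀ = 1/√(LC) = 1/√(0.000806·1.62e-07) = 8.751e+04 rad/s.
Step 2 — f₀ = ω₀/(2π) = 1.393e+04 Hz.
Step 3 — Series Q: Q = ω₀L/R = 8.751e+04·0.000806/150 = 0.4702.
Step 4 — Bandwidth: Δω = ω₀/Q = 1.861e+05 rad/s; BW = Δω/(2π) = 2.962e+04 Hz.

(a) f₀ = 1.393e+04 Hz  (b) Q = 0.4702  (c) BW = 2.962e+04 Hz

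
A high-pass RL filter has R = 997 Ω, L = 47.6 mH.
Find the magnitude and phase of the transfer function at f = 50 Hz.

Step 1 — Angular frequency: ω = 2π·50 = 314.2 rad/s.
Step 2 — Transfer function: H(jω) = jωL/(R + jωL).
Step 3 — Numerator jωL = j·14.95; denominator R + jωL = 997 + j14.95.
Step 4 — H = 0.0002249 + j0.015.
Step 5 — Magnitude: |H| = 0.015 (-36.5 dB); phase: φ = 89.1°.

|H| = 0.015 (-36.5 dB), φ = 89.1°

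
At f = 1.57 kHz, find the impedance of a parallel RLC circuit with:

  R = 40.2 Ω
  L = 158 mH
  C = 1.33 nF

Step 1 — Angular frequency: ω = 2π·f = 2π·1570 = 9865 rad/s.
Step 2 — Component impedances:
  R: Z = R = 40.2 Ω
  L: Z = jωL = j·9865·0.158 = 0 + j1559 Ω
  C: Z = 1/(jωC) = -j/(ω·C) = 0 - j7.622e+04 Ω
Step 3 — Parallel combination: 1/Z_total = 1/R + 1/L + 1/C; Z_total = 40.17 + j1.015 Ω = 40.19∠1.4° Ω.

Z = 40.17 + j1.015 Ω = 40.19∠1.4° Ω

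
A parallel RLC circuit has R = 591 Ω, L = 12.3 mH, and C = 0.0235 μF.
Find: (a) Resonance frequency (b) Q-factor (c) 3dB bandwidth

Step 1 — Resonance: ω₀ = 1/√(LC) = 1/√(0.0123·2.35e-08) = 5.882e+04 rad/s.
Step 2 — f₀ = ω₀/(2π) = 9361 Hz.
Step 3 — Parallel Q: Q = R/(ω₀L) = 591/(5.882e+04·0.0123) = 0.8169.
Step 4 — Bandwidth: Δω = ω₀/Q = 7.2e+04 rad/s; BW = Δω/(2π) = 1.146e+04 Hz.

(a) f₀ = 9361 Hz  (b) Q = 0.8169  (c) BW = 1.146e+04 Hz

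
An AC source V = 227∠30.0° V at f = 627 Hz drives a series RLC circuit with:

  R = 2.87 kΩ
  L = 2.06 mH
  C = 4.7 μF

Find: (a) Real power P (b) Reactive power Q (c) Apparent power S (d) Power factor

Step 1 — Angular frequency: ω = 2π·f = 2π·627 = 3940 rad/s.
Step 2 — Component impedances:
  R: Z = R = 2870 Ω
  L: Z = jωL = j·3940·0.00206 = 0 + j8.115 Ω
  C: Z = 1/(jωC) = -j/(ω·C) = 0 - j54.01 Ω
Step 3 — Series combination: Z_total = R + L + C = 2870 - j45.89 Ω = 2870∠-0.9° Ω.
Step 4 — Source phasor: V = 227∠30.0° V = 196.6 + j113.5 V.
Step 5 — Current: I = V / Z = 0.06785 + j0.04063 A = 0.07908∠30.9° A.
Step 6 — Complex power: S = V·I* = 17.95 - j0.287 VA.
Step 7 — Real power: P = Re(S) = 17.95 W.
Step 8 — Reactive power: Q = Im(S) = -0.287 VAR.
Step 9 — Apparent power: |S| = 17.95 VA.
Step 10 — Power factor: PF = P/|S| = 0.9999 (leading).

(a) P = 17.95 W  (b) Q = -0.287 VAR  (c) S = 17.95 VA  (d) PF = 0.9999 (leading)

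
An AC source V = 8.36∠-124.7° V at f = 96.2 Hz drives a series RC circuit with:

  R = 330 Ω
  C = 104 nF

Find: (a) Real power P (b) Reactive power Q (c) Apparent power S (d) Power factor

Step 1 — Angular frequency: ω = 2π·f = 2π·96.2 = 604.4 rad/s.
Step 2 — Component impedances:
  R: Z = R = 330 Ω
  C: Z = 1/(jωC) = -j/(ω·C) = 0 - j1.591e+04 Ω
Step 3 — Series combination: Z_total = R + C = 330 - j1.591e+04 Ω = 1.591e+04∠-88.8° Ω.
Step 4 — Source phasor: V = 8.36∠-124.7° V = -4.759 - j6.873 V.
Step 5 — Current: I = V / Z = 0.0004257 - j0.000308 A = 0.0005254∠-35.9° A.
Step 6 — Complex power: S = V·I* = 9.11e-05 - j0.004392 VA.
Step 7 — Real power: P = Re(S) = 9.11e-05 W.
Step 8 — Reactive power: Q = Im(S) = -0.004392 VAR.
Step 9 — Apparent power: |S| = 0.004392 VA.
Step 10 — Power factor: PF = P/|S| = 0.02074 (leading).

(a) P = 9.11e-05 W  (b) Q = -0.004392 VAR  (c) S = 0.004392 VA  (d) PF = 0.02074 (leading)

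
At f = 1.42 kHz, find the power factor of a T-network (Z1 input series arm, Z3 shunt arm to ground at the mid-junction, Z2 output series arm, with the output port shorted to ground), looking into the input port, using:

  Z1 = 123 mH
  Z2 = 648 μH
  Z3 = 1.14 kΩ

Step 1 — Angular frequency: ω = 2π·f = 2π·1420 = 8922 rad/s.
Step 2 — Component impedances:
  Z1: Z = jωL = j·8922·0.123 = 0 + j1097 Ω
  Z2: Z = jωL = j·8922·0.000648 = 0 + j5.782 Ω
  Z3: Z = R = 1140 Ω
Step 3 — With the output port shorted to ground, the output series arm Z2 runs from the junction to ground; the shunt arm Z3 also runs from the junction to ground. They appear in parallel: Z3 || Z2 = 0.02932 + j5.781 Ω.
Step 4 — Series with input arm Z1: Z_in = Z1 + (Z3 || Z2) = 0.02932 + j1103 Ω = 1103∠90.0° Ω.
Step 5 — Power factor: PF = cos(φ) = Re(Z)/|Z| = 0.02932/1103 = 2.658e-05.
Step 6 — Type: Im(Z) = 1103 ⇒ lagging (phase φ = 90.0°).

PF = 2.658e-05 (lagging, φ = 90.0°)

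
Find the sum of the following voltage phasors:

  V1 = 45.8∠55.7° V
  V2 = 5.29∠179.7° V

Step 1 — Convert each phasor to rectangular form:
  V1 = 45.8·(cos(55.7°) + j·sin(55.7°)) = 25.81 + j37.84 V
  V2 = 5.29·(cos(179.7°) + j·sin(179.7°)) = -5.29 + j0.0277 V
Step 2 — Sum components: V_total = 20.52 + j37.86 V.
Step 3 — Convert to polar: |V_total| = 43.07 V, ∠V_total = 61.5°.

V_total = 43.07∠61.5° V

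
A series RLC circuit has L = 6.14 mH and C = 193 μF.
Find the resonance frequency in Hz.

Step 1 — Resonance condition Im(Z)=0 gives ω₀ = 1/√(LC).
Step 2 — ω₀ = 1/√(0.00614·0.000193) = 918.6 rad/s.
Step 3 — f₀ = ω₀/(2π) = 146.2 Hz.

f₀ = 146.2 Hz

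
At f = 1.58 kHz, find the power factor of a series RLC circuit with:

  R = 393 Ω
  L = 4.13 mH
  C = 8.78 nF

Step 1 — Angular frequency: ω = 2π·f = 2π·1580 = 9927 rad/s.
Step 2 — Component impedances:
  R: Z = R = 393 Ω
  L: Z = jωL = j·9927·0.00413 = 0 + j41 Ω
  C: Z = 1/(jωC) = -j/(ω·C) = 0 - j1.147e+04 Ω
Step 3 — Series combination: Z_total = R + L + C = 393 - j1.143e+04 Ω = 1.144e+04∠-88.0° Ω.
Step 4 — Power factor: PF = cos(φ) = Re(Z)/|Z| = 393/11439 = 0.03436.
Step 5 — Type: Im(Z) = -1.143e+04 ⇒ leading (phase φ = -88.0°).

PF = 0.03436 (leading, φ = -88.0°)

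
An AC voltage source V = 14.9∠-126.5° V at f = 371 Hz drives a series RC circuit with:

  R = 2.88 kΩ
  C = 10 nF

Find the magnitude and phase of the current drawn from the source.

Step 1 — Angular frequency: ω = 2π·f = 2π·371 = 2331 rad/s.
Step 2 — Component impedances:
  R: Z = R = 2880 Ω
  C: Z = 1/(jωC) = -j/(ω·C) = 0 - j4.29e+04 Ω
Step 3 — Series combination: Z_total = R + C = 2880 - j4.29e+04 Ω = 4.3e+04∠-86.2° Ω.
Step 4 — Source phasor: V = 14.9∠-126.5° V = -8.863 - j11.98 V.
Step 5 — Ohm's law: I = V / Z_total = (-8.863 - j11.98) / (2880 - j4.29e+04) = 0.0002641 - j0.0002243 A.
Step 6 — Convert to polar: |I| = 0.0003465 A, ∠I = -40.3°.

I = 0.0003465∠-40.3° A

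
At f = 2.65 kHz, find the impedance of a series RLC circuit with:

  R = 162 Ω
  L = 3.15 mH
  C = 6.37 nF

Step 1 — Angular frequency: ω = 2π·f = 2π·2650 = 1.665e+04 rad/s.
Step 2 — Component impedances:
  R: Z = R = 162 Ω
  L: Z = jωL = j·1.665e+04·0.00315 = 0 + j52.45 Ω
  C: Z = 1/(jωC) = -j/(ω·C) = 0 - j9428 Ω
Step 3 — Series combination: Z_total = R + L + C = 162 - j9376 Ω = 9377∠-89.0° Ω.

Z = 162 - j9376 Ω = 9377∠-89.0° Ω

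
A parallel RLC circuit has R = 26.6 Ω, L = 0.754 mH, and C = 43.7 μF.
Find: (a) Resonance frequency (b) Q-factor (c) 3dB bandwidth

Step 1 — Resonance: ω₀ = 1/√(LC) = 1/√(0.000754·4.37e-05) = 5509 rad/s.
Step 2 — f₀ = ω₀/(2π) = 876.8 Hz.
Step 3 — Parallel Q: Q = R/(ω₀L) = 26.6/(5509·0.000754) = 6.404.
Step 4 — Bandwidth: Δω = ω₀/Q = 860.3 rad/s; BW = Δω/(2π) = 136.9 Hz.

(a) f₀ = 876.8 Hz  (b) Q = 6.404  (c) BW = 136.9 Hz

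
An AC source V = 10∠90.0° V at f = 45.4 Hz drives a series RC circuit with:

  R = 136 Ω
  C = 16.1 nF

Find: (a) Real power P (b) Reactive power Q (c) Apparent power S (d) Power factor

Step 1 — Angular frequency: ω = 2π·f = 2π·45.4 = 285.3 rad/s.
Step 2 — Component impedances:
  R: Z = R = 136 Ω
  C: Z = 1/(jωC) = -j/(ω·C) = 0 - j2.177e+05 Ω
Step 3 — Series combination: Z_total = R + C = 136 - j2.177e+05 Ω = 2.177e+05∠-90.0° Ω.
Step 4 — Source phasor: V = 10∠90.0° V = 0 + j10 V.
Step 5 — Current: I = V / Z = -4.593e-05 + j2.869e-08 A = 4.593e-05∠180.0° A.
Step 6 — Complex power: S = V·I* = 2.869e-07 - j0.0004593 VA.
Step 7 — Real power: P = Re(S) = 2.869e-07 W.
Step 8 — Reactive power: Q = Im(S) = -0.0004593 VAR.
Step 9 — Apparent power: |S| = 0.0004593 VA.
Step 10 — Power factor: PF = P/|S| = 0.0006246 (leading).

(a) P = 2.869e-07 W  (b) Q = -0.0004593 VAR  (c) S = 0.0004593 VA  (d) PF = 0.0006246 (leading)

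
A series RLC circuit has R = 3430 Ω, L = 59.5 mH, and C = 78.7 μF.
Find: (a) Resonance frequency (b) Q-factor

Step 1 — Resonance condition Im(Z)=0 gives ω₀ = 1/√(LC).
Step 2 — ω₀ = 1/√(0.0595·7.87e-05) = 462.1 rad/s.
Step 3 — f₀ = ω₀/(2π) = 73.55 Hz.
Step 4 — Series Q: Q = ω₀L/R = 462.1·0.0595/3430 = 0.008016.

(a) f₀ = 73.55 Hz  (b) Q = 0.008016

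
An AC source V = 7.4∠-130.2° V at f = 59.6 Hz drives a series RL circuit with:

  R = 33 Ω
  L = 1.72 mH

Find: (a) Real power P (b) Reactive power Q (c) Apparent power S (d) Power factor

Step 1 — Angular frequency: ω = 2π·f = 2π·59.6 = 374.5 rad/s.
Step 2 — Component impedances:
  R: Z = R = 33 Ω
  L: Z = jωL = j·374.5·0.00172 = 0 + j0.6441 Ω
Step 3 — Series combination: Z_total = R + L = 33 + j0.6441 Ω = 33.01∠1.1° Ω.
Step 4 — Source phasor: V = 7.4∠-130.2° V = -4.776 - j5.652 V.
Step 5 — Current: I = V / Z = -0.148 - j0.1684 A = 0.2242∠-131.3° A.
Step 6 — Complex power: S = V·I* = 1.659 + j0.03238 VA.
Step 7 — Real power: P = Re(S) = 1.659 W.
Step 8 — Reactive power: Q = Im(S) = 0.03238 VAR.
Step 9 — Apparent power: |S| = 1.659 VA.
Step 10 — Power factor: PF = P/|S| = 0.9998 (lagging).

(a) P = 1.659 W  (b) Q = 0.03238 VAR  (c) S = 1.659 VA  (d) PF = 0.9998 (lagging)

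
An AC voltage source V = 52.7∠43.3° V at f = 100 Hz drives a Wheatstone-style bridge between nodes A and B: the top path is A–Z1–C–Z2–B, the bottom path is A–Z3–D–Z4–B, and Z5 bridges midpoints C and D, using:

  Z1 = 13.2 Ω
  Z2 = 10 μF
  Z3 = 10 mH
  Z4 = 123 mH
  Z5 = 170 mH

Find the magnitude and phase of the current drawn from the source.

Step 1 — Angular frequency: ω = 2π·f = 2π·100 = 628.3 rad/s.
Step 2 — Component impedances:
  Z1: Z = R = 13.2 Ω
  Z2: Z = 1/(jωC) = -j/(ω·C) = 0 - j159.2 Ω
  Z3: Z = jωL = j·628.3·0.01 = 0 + j6.283 Ω
  Z4: Z = jωL = j·628.3·0.123 = 0 + j77.28 Ω
  Z5: Z = jωL = j·628.3·0.17 = 0 + j106.8 Ω
Step 3 — Bridge requires nodal analysis (the Z5 bridge couples midpoints C and D, so the two paths cannot be reduced to a simple series/parallel combination). Setting node B to ground and injecting 1 A at node A, the 3-node admittance system at A, C, D solves to V_A = Z_AB = 12.64 + j173.9 Ω = 174.4∠85.8° Ω.
Step 4 — Source phasor: V = 52.7∠43.3° V = 38.35 + j36.14 V.
Step 5 — Ohm's law: I = V / Z_total = (38.35 + j36.14) / (12.64 + j173.9) = 0.2227 - j0.2043 A.
Step 6 — Convert to polar: |I| = 0.3022 A, ∠I = -42.5°.

I = 0.3022∠-42.5° A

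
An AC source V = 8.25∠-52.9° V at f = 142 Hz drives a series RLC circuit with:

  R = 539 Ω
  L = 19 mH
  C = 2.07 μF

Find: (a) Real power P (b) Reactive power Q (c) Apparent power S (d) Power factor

Step 1 — Angular frequency: ω = 2π·f = 2π·142 = 892.2 rad/s.
Step 2 — Component impedances:
  R: Z = R = 539 Ω
  L: Z = jωL = j·892.2·0.019 = 0 + j16.95 Ω
  C: Z = 1/(jωC) = -j/(ω·C) = 0 - j541.5 Ω
Step 3 — Series combination: Z_total = R + L + C = 539 - j524.5 Ω = 752.1∠-44.2° Ω.
Step 4 — Source phasor: V = 8.25∠-52.9° V = 4.976 - j6.58 V.
Step 5 — Current: I = V / Z = 0.01084 - j0.001656 A = 0.01097∠-8.7° A.
Step 6 — Complex power: S = V·I* = 0.06486 - j0.06311 VA.
Step 7 — Real power: P = Re(S) = 0.06486 W.
Step 8 — Reactive power: Q = Im(S) = -0.06311 VAR.
Step 9 — Apparent power: |S| = 0.0905 VA.
Step 10 — Power factor: PF = P/|S| = 0.7167 (leading).

(a) P = 0.06486 W  (b) Q = -0.06311 VAR  (c) S = 0.0905 VA  (d) PF = 0.7167 (leading)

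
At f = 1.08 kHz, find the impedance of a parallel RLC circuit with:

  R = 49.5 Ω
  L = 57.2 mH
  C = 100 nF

Step 1 — Angular frequency: ω = 2π·f = 2π·1080 = 6786 rad/s.
Step 2 — Component impedances:
  R: Z = R = 49.5 Ω
  L: Z = jωL = j·6786·0.0572 = 0 + j388.2 Ω
  C: Z = 1/(jωC) = -j/(ω·C) = 0 - j1474 Ω
Step 3 — Parallel combination: 1/Z_total = 1/R + 1/L + 1/C; Z_total = 49.07 + j4.609 Ω = 49.28∠5.4° Ω.

Z = 49.07 + j4.609 Ω = 49.28∠5.4° Ω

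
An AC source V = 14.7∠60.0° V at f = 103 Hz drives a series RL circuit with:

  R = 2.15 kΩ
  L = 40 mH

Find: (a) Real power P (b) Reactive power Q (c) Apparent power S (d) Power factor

Step 1 — Angular frequency: ω = 2π·f = 2π·103 = 647.2 rad/s.
Step 2 — Component impedances:
  R: Z = R = 2150 Ω
  L: Z = jωL = j·647.2·0.04 = 0 + j25.89 Ω
Step 3 — Series combination: Z_total = R + L = 2150 + j25.89 Ω = 2150∠0.7° Ω.
Step 4 — Source phasor: V = 14.7∠60.0° V = 7.35 + j12.73 V.
Step 5 — Current: I = V / Z = 0.003489 + j0.005879 A = 0.006837∠59.3° A.
Step 6 — Complex power: S = V·I* = 0.1005 + j0.00121 VA.
Step 7 — Real power: P = Re(S) = 0.1005 W.
Step 8 — Reactive power: Q = Im(S) = 0.00121 VAR.
Step 9 — Apparent power: |S| = 0.1005 VA.
Step 10 — Power factor: PF = P/|S| = 0.9999 (lagging).

(a) P = 0.1005 W  (b) Q = 0.00121 VAR  (c) S = 0.1005 VA  (d) PF = 0.9999 (lagging)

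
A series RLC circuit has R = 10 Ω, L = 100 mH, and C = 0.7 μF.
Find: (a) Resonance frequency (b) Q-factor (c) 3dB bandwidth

Step 1 — Resonance condition Im(Z)=0 gives ω₀ = 1/√(LC).
Step 2 — ω₀ = 1/√(0.1·7e-07) = 3780 rad/s.
Step 3 — f₀ = ω₀/(2π) = 601.5 Hz.
Step 4 — Series Q: Q = ω₀L/R = 3780·0.1/10 = 37.8.
Step 5 — 3dB bandwidth: Δω = ω₀/Q = 100 rad/s; BW = Δω/(2π) = 15.92 Hz.

(a) f₀ = 601.5 Hz  (b) Q = 37.8  (c) BW = 15.92 Hz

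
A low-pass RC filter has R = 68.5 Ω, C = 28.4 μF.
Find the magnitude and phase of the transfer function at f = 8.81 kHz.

Step 1 — Angular frequency: ω = 2π·8810 = 5.535e+04 rad/s.
Step 2 — Transfer function: H(jω) = 1/(1 + jωRC).
Step 3 — Denominator: 1 + jωRC = 1 + j·5.535e+04·68.5·2.84e-05 = 1 + j107.7.
Step 4 — H = 8.622e-05 - j0.009285.
Step 5 — Magnitude: |H| = 0.009286 (-40.6 dB); phase: φ = -89.5°.

|H| = 0.009286 (-40.6 dB), φ = -89.5°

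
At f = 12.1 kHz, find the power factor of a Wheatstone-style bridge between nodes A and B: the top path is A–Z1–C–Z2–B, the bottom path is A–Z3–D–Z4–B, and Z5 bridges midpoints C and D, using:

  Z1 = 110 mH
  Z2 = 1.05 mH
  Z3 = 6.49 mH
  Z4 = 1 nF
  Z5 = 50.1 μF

Step 1 — Angular frequency: ω = 2π·f = 2π·1.21e+04 = 7.603e+04 rad/s.
Step 2 — Component impedances:
  Z1: Z = jωL = j·7.603e+04·0.11 = 0 + j8363 Ω
  Z2: Z = jωL = j·7.603e+04·0.00105 = 0 + j79.83 Ω
  Z3: Z = jωL = j·7.603e+04·0.00649 = 0 + j493.4 Ω
  Z4: Z = 1/(jωC) = -j/(ω·C) = 0 - j1.315e+04 Ω
  Z5: Z = 1/(jωC) = -j/(ω·C) = 0 - j0.2625 Ω
Step 3 — Bridge requires nodal analysis (the Z5 bridge couples midpoints C and D, so the two paths cannot be reduced to a simple series/parallel combination). Setting node B to ground and injecting 1 A at node A, the 3-node admittance system at A, C, D solves to V_A = Z_AB = 0 + j546 Ω = 546∠90.0° Ω.
Step 4 — Power factor: PF = cos(φ) = Re(Z)/|Z| = 0/546 = 0.
Step 5 — Type: Im(Z) = 546 ⇒ lagging (phase φ = 90.0°).

PF = 0 (lagging, φ = 90.0°)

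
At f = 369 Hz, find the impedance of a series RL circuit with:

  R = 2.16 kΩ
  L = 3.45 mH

Step 1 — Angular frequency: ω = 2π·f = 2π·369 = 2318 rad/s.
Step 2 — Component impedances:
  R: Z = R = 2160 Ω
  L: Z = jωL = j·2318·0.00345 = 0 + j7.999 Ω
Step 3 — Series combination: Z_total = R + L = 2160 + j7.999 Ω = 2160∠0.2° Ω.

Z = 2160 + j7.999 Ω = 2160∠0.2° Ω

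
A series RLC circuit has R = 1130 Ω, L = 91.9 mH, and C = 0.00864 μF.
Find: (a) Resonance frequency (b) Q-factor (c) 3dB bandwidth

Step 1 — Resonance condition Im(Z)=0 gives ω₀ = 1/√(LC).
Step 2 — ω₀ = 1/√(0.0919·8.64e-09) = 3.549e+04 rad/s.
Step 3 — f₀ = ω₀/(2π) = 5648 Hz.
Step 4 — Series Q: Q = ω₀L/R = 3.549e+04·0.0919/1130 = 2.886.
Step 5 — 3dB bandwidth: Δω = ω₀/Q = 1.23e+04 rad/s; BW = Δω/(2π) = 1957 Hz.

(a) f₀ = 5648 Hz  (b) Q = 2.886  (c) BW = 1957 Hz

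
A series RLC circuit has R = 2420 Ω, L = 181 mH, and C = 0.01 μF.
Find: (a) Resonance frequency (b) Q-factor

Step 1 — Resonance condition Im(Z)=0 gives ω₀ = 1/√(LC).
Step 2 — ω₀ = 1/√(0.181·1e-08) = 2.351e+04 rad/s.
Step 3 — f₀ = ω₀/(2π) = 3741 Hz.
Step 4 — Series Q: Q = ω₀L/R = 2.351e+04·0.181/2420 = 1.758.

(a) f₀ = 3741 Hz  (b) Q = 1.758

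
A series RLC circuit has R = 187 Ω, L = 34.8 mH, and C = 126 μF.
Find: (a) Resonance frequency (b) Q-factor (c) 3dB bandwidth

Step 1 — Resonance condition Im(Z)=0 gives ω₀ = 1/√(LC).
Step 2 — ω₀ = 1/√(0.0348·0.000126) = 477.6 rad/s.
Step 3 — f₀ = ω₀/(2π) = 76.01 Hz.
Step 4 — Series Q: Q = ω₀L/R = 477.6·0.0348/187 = 0.08887.
Step 5 — 3dB bandwidth: Δω = ω₀/Q = 5374 rad/s; BW = Δω/(2π) = 855.2 Hz.

(a) f₀ = 76.01 Hz  (b) Q = 0.08887  (c) BW = 855.2 Hz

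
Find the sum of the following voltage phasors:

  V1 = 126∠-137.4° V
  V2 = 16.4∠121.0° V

Step 1 — Convert each phasor to rectangular form:
  V1 = 126·(cos(-137.4°) + j·sin(-137.4°)) = -92.75 - j85.29 V
  V2 = 16.4·(cos(121.0°) + j·sin(121.0°)) = -8.447 + j14.06 V
Step 2 — Sum components: V_total = -101.2 - j71.23 V.
Step 3 — Convert to polar: |V_total| = 123.7 V, ∠V_total = -144.9°.

V_total = 123.7∠-144.9° V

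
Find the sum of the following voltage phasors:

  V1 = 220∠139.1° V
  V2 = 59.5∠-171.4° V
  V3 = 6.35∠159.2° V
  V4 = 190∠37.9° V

Step 1 — Convert each phasor to rectangular form:
  V1 = 220·(cos(139.1°) + j·sin(139.1°)) = -166.3 + j144 V
  V2 = 59.5·(cos(-171.4°) + j·sin(-171.4°)) = -58.83 - j8.897 V
  V3 = 6.35·(cos(159.2°) + j·sin(159.2°)) = -5.936 + j2.255 V
  V4 = 190·(cos(37.9°) + j·sin(37.9°)) = 149.9 + j116.7 V
Step 2 — Sum components: V_total = -81.13 + j254.1 V.
Step 3 — Convert to polar: |V_total| = 266.8 V, ∠V_total = 107.7°.

V_total = 266.8∠107.7° V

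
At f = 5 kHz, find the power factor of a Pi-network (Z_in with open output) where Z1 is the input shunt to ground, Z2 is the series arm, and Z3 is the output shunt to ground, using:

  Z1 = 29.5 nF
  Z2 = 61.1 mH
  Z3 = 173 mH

Step 1 — Angular frequency: ω = 2π·f = 2π·5000 = 3.142e+04 rad/s.
Step 2 — Component impedances:
  Z1: Z = 1/(jωC) = -j/(ω·C) = 0 - j1079 Ω
  Z2: Z = jωL = j·3.142e+04·0.0611 = 0 + j1920 Ω
  Z3: Z = jωL = j·3.142e+04·0.173 = 0 + j5435 Ω
Step 3 — With open output, the series arm Z2 and the output shunt Z3 appear in series to ground: Z2 + Z3 = 0 + j7354 Ω.
Step 4 — Parallel with input shunt Z1: Z_in = Z1 || (Z2 + Z3) = 0 - j1265 Ω = 1265∠-90.0° Ω.
Step 5 — Power factor: PF = cos(φ) = Re(Z)/|Z| = 0/1265 = 0.
Step 6 — Type: Im(Z) = -1265 ⇒ leading (phase φ = -90.0°).

PF = 0 (leading, φ = -90.0°)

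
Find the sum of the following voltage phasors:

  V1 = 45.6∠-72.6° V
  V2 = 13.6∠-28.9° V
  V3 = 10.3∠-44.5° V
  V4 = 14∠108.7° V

Step 1 — Convert each phasor to rectangular form:
  V1 = 45.6·(cos(-72.6°) + j·sin(-72.6°)) = 13.64 - j43.51 V
  V2 = 13.6·(cos(-28.9°) + j·sin(-28.9°)) = 11.91 - j6.573 V
  V3 = 10.3·(cos(-44.5°) + j·sin(-44.5°)) = 7.346 - j7.219 V
  V4 = 14·(cos(108.7°) + j·sin(108.7°)) = -4.489 + j13.26 V
Step 2 — Sum components: V_total = 28.4 - j44.04 V.
Step 3 — Convert to polar: |V_total| = 52.41 V, ∠V_total = -57.2°.

V_total = 52.41∠-57.2° V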